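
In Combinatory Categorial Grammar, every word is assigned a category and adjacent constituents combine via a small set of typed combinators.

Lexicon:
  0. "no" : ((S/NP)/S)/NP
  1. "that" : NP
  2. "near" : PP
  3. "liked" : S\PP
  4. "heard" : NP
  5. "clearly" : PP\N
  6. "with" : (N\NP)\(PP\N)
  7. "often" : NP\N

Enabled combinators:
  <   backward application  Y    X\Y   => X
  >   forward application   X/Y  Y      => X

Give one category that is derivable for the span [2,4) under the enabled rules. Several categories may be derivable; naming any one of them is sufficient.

[0,8] S   >
  [0,4] S/NP   >
    [0,2] (S/NP)/S   >
      [0,1] "no" : ((S/NP)/S)/NP
      [1,2] "that" : NP
    [2,4] S   <
      [2,3] "near" : PP
      [3,4] "liked" : S\PP
  [4,8] NP   <
    [4,7] N   <
      [4,5] "heard" : NP
      [5,7] N\NP   <
        [5,6] "clearly" : PP\N
        [6,7] "with" : (N\NP)\(PP\N)
    [7,8] "often" : NP\N

S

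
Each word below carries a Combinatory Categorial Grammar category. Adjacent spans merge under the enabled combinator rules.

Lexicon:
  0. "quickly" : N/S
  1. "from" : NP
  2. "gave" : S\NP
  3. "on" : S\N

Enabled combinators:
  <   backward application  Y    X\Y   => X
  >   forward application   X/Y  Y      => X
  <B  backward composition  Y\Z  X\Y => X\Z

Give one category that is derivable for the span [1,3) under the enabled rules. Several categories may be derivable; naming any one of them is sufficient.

[0,4] S   <
  [0,3] N   >
    [0,1] "quickly" : N/S
    [1,3] S   <
      [1,2] "from" : NP
      [2,3] "gave" : S\NP
  [3,4] "on" : S\N

S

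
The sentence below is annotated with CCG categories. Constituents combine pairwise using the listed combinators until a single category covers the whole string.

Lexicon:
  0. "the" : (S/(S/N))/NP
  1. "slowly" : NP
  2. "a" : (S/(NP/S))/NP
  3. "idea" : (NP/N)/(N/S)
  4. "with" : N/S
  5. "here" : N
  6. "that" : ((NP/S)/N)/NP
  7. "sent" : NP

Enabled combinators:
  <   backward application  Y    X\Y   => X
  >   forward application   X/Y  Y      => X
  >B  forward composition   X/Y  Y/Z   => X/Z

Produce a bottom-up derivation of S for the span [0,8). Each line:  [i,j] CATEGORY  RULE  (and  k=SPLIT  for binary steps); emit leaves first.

[0,1] (S/(S/N))/NP  lex  "the"
[1,2] NP  lex  "slowly"
[0,2] S/(S/N)  >  k=1
[2,3] (S/(NP/S))/NP  lex  "a"
[3,4] (NP/N)/(N/S)  lex  "idea"
[4,5] N/S  lex  "with"
[3,5] NP/N  >  k=4
[5,6] N  lex  "here"
[3,6] NP  >  k=5
[2,6] S/(NP/S)  >  k=3
[6,7] ((NP/S)/N)/NP  lex  "that"
[7,8] NP  lex  "sent"
[6,8] (NP/S)/N  >  k=7
[2,8] S/N  >B  k=6
[0,8] S  >  k=2

[0,8] S   >
  [0,2] S/(S/N)   >
    [0,1] "the" : (S/(S/N))/NP
    [1,2] "slowly" : NP
  [2,8] S/N   >B
    [2,6] S/(NP/S)   >
      [2,3] "a" : (S/(NP/S))/NP
      [3,6] NP   >
        [3,5] NP/N   >
          [3,4] "idea" : (NP/N)/(N/S)
          [4,5] "with" : N/S
        [5,6] "here" : N
    [6,8] (NP/S)/N   >
      [6,7] "that" : ((NP/S)/N)/NP
      [7,8] "sent" : NP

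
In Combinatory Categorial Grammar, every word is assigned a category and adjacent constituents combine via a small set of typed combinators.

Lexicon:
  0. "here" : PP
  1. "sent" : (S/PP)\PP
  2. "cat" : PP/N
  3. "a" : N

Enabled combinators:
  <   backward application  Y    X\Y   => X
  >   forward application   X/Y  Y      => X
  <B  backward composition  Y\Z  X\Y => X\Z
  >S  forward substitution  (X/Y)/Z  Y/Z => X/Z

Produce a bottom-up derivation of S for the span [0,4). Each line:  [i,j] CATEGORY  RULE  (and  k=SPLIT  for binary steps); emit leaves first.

[0,1] PP  lex  "here"
[1,2] (S/PP)\PP  lex  "sent"
[0,2] S/PP  <  k=1
[2,3] PP/N  lex  "cat"
[3,4] N  lex  "a"
[2,4] PP  >  k=3
[0,4] S  >  k=2

[0,4] S   >
  [0,2] S/PP   <
    [0,1] "here" : PP
    [1,2] "sent" : (S/PP)\PP
  [2,4] PP   >
    [2,3] "cat" : PP/N
    [3,4] "a" : N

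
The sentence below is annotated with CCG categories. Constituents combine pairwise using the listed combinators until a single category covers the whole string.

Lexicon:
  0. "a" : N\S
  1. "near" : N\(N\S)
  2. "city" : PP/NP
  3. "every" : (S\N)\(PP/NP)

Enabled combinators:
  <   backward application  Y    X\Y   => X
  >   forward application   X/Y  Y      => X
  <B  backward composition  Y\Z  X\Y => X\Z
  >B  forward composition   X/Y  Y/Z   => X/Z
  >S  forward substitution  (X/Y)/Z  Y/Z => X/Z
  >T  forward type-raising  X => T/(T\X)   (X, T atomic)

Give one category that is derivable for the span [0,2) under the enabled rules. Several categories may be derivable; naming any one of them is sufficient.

[0,4] S   <
  [0,2] N   <
    [0,1] "a" : N\S
    [1,2] "near" : N\(N\S)
  [2,4] S\N   <
    [2,3] "city" : PP/NP
    [3,4] "every" : (S\N)\(PP/NP)

N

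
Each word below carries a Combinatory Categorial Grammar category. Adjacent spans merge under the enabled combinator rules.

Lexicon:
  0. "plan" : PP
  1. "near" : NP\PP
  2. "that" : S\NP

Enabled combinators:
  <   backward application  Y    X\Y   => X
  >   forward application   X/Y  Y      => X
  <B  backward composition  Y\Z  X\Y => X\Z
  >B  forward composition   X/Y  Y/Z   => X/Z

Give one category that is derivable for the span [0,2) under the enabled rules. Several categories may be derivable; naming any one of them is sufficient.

[0,3] S   <
  [0,2] NP   <
    [0,1] "plan" : PP
    [1,2] "near" : NP\PP
  [2,3] "that" : S\NP

NP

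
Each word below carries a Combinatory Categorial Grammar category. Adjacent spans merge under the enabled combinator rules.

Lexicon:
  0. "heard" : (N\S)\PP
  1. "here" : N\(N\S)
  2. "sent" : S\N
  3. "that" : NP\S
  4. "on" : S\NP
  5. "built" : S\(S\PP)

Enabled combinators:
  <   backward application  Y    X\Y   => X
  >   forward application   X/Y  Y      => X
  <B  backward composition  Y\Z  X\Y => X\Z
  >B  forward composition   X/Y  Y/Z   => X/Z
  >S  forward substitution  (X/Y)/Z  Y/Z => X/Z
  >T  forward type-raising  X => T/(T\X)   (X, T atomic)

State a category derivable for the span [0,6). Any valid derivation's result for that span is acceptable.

S

[0,6] S   <
  [0,5] S\PP   <B
    [0,3] S\PP   <B
      [0,2] N\PP   <B
        [0,1] "heard" : (N\S)\PP
        [1,2] "here" : N\(N\S)
      [2,3] "sent" : S\N
    [3,5] S\S   <B
      [3,4] "that" : NP\S
      [4,5] "on" : S\NP
  [5,6] "built" : S\(S\PP)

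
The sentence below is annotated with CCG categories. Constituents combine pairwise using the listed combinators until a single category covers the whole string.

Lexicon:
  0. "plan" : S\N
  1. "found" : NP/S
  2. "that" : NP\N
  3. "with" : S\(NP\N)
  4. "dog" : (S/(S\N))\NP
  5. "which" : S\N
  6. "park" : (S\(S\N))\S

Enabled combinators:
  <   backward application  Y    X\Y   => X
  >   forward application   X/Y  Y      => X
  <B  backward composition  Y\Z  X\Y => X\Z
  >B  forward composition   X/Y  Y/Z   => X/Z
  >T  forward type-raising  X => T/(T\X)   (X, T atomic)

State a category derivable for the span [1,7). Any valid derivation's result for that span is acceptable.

[0,7] S   <
  [0,1] "plan" : S\N
  [1,7] S\(S\N)   <
    [1,6] S   >
      [1,5] S/(S\N)   <
        [1,4] NP   >
          [1,2] "found" : NP/S
          [2,4] S   <
            [2,3] "that" : NP\N
            [3,4] "with" : S\(NP\N)
        [4,5] "dog" : (S/(S\N))\NP
      [5,6] "which" : S\N
    [6,7] "park" : (S\(S\N))\S

S\(S\N)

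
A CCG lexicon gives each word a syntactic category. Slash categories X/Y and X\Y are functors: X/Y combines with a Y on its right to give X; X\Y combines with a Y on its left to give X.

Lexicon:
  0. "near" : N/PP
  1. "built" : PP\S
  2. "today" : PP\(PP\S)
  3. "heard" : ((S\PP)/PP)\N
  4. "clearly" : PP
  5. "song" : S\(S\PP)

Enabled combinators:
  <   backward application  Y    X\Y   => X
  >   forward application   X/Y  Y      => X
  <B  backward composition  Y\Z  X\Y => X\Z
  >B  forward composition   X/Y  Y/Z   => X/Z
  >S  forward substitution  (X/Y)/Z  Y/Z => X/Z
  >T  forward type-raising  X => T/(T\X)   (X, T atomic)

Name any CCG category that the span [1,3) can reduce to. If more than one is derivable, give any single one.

[0,6] S   <
  [0,5] S\PP   >
    [0,4] (S\PP)/PP   <
      [0,3] N   >
        [0,1] "near" : N/PP
        [1,3] PP   <
          [1,2] "built" : PP\S
          [2,3] "today" : PP\(PP\S)
      [3,4] "heard" : ((S\PP)/PP)\N
    [4,5] "clearly" : PP
  [5,6] "song" : S\(S\PP)

PP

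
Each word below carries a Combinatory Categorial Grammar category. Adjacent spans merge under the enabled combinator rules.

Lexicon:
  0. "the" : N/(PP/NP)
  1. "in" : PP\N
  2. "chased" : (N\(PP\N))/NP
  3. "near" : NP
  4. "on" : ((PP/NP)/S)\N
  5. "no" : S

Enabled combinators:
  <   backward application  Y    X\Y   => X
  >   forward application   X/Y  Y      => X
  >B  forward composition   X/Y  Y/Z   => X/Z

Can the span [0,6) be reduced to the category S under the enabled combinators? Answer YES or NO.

NO

N/(PP/NP) PP\N (N\(PP\N))/NP NP ((PP/NP)/S)\N S
CKY chart[0,6] = {N}; S ∉ chart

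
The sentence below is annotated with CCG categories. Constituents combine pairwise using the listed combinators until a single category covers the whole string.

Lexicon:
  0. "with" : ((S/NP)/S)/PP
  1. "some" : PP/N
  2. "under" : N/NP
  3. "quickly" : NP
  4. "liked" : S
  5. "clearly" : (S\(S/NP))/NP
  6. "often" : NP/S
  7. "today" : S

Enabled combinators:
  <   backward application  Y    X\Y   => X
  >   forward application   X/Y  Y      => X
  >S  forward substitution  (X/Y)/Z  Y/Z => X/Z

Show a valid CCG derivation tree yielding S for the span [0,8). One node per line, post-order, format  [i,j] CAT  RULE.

[0,1] ((S/NP)/S)/PP  lex  "with"
[1,2] PP/N  lex  "some"
[2,3] N/NP  lex  "under"
[3,4] NP  lex  "quickly"
[2,4] N  >  k=3
[1,4] PP  >  k=2
[0,4] (S/NP)/S  >  k=1
[4,5] S  lex  "liked"
[0,5] S/NP  >  k=4
[5,6] (S\(S/NP))/NP  lex  "clearly"
[6,7] NP/S  lex  "often"
[7,8] S  lex  "today"
[6,8] NP  >  k=7
[5,8] S\(S/NP)  >  k=6
[0,8] S  <  k=5

[0,8] S   <
  [0,5] S/NP   >
    [0,4] (S/NP)/S   >
      [0,1] "with" : ((S/NP)/S)/PP
      [1,4] PP   >
        [1,2] "some" : PP/N
        [2,4] N   >
          [2,3] "under" : N/NP
          [3,4] "quickly" : NP
    [4,5] "liked" : S
  [5,8] S\(S/NP)   >
    [5,6] "clearly" : (S\(S/NP))/NP
    [6,8] NP   >
      [6,7] "often" : NP/S
      [7,8] "today" : S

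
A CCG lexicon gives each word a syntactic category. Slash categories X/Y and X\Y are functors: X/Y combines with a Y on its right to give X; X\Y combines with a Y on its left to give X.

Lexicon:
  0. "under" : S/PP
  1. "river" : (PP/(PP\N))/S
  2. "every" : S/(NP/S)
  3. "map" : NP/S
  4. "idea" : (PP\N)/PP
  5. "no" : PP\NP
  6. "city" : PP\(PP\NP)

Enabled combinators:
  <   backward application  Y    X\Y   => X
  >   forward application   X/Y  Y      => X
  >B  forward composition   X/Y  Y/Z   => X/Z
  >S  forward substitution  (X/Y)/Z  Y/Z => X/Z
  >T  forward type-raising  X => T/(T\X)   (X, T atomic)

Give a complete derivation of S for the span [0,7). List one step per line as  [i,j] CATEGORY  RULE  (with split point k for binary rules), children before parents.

[0,1] S/PP  lex  "under"
[1,2] (PP/(PP\N))/S  lex  "river"
[2,3] S/(NP/S)  lex  "every"
[3,4] NP/S  lex  "map"
[2,4] S  >  k=3
[1,4] PP/(PP\N)  >  k=2
[4,5] (PP\N)/PP  lex  "idea"
[5,6] PP\NP  lex  "no"
[6,7] PP\(PP\NP)  lex  "city"
[5,7] PP  <  k=6
[4,7] PP\N  >  k=5
[1,7] PP  >  k=4
[0,7] S  >  k=1

[0,7] S   >
  [0,1] "under" : S/PP
  [1,7] PP   >
    [1,4] PP/(PP\N)   >
      [1,2] "river" : (PP/(PP\N))/S
      [2,4] S   >
        [2,3] "every" : S/(NP/S)
        [3,4] "map" : NP/S
    [4,7] PP\N   >
      [4,5] "idea" : (PP\N)/PP
      [5,7] PP   <
        [5,6] "no" : PP\NP
        [6,7] "city" : PP\(PP\NP)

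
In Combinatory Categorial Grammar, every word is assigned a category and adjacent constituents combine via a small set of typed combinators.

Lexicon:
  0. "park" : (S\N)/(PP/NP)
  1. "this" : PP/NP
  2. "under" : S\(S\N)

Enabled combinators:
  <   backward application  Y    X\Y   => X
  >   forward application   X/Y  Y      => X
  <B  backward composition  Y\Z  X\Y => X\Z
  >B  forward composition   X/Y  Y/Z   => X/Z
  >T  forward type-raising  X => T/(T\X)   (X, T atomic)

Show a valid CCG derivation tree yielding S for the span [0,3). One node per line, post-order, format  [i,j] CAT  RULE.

[0,1] (S\N)/(PP/NP)  lex  "park"
[1,2] PP/NP  lex  "this"
[0,2] S\N  >  k=1
[2,3] S\(S\N)  lex  "under"
[0,3] S  <  k=2

[0,3] S   <
  [0,2] S\N   >
    [0,1] "park" : (S\N)/(PP/NP)
    [1,2] "this" : PP/NP
  [2,3] "under" : S\(S\N)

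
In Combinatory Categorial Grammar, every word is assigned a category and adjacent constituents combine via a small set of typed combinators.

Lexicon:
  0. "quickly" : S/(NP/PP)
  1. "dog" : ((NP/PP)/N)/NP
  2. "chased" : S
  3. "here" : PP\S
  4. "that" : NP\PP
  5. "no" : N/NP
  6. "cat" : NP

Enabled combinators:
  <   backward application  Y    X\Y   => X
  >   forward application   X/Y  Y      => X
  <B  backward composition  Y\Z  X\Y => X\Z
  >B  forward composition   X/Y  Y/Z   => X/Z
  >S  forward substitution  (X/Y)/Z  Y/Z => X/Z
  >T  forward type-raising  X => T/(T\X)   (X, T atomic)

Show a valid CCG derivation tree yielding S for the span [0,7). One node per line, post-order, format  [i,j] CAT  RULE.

[0,1] S/(NP/PP)  lex  "quickly"
[1,2] ((NP/PP)/N)/NP  lex  "dog"
[2,3] S  lex  "chased"
[3,4] PP\S  lex  "here"
[4,5] NP\PP  lex  "that"
[3,5] NP\S  <B  k=4
[2,5] NP  <  k=3
[1,5] (NP/PP)/N  >  k=2
[5,6] N/NP  lex  "no"
[6,7] NP  lex  "cat"
[5,7] N  >  k=6
[1,7] NP/PP  >  k=5
[0,7] S  >  k=1

[0,7] S   >
  [0,1] "quickly" : S/(NP/PP)
  [1,7] NP/PP   >
    [1,5] (NP/PP)/N   >
      [1,2] "dog" : ((NP/PP)/N)/NP
      [2,5] NP   <
        [2,3] "chased" : S
        [3,5] NP\S   <B
          [3,4] "here" : PP\S
          [4,5] "that" : NP\PP
    [5,7] N   >
      [5,6] "no" : N/NP
      [6,7] "cat" : NP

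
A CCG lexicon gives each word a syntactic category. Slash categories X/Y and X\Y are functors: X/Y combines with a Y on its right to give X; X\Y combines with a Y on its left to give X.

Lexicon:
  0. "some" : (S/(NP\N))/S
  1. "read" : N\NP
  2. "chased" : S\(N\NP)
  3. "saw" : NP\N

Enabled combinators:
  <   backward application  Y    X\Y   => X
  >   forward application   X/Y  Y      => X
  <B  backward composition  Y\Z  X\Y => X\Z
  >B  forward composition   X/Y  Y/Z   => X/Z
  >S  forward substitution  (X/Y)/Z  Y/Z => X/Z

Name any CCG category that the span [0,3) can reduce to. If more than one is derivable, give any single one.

S/(NP\N)

[0,4] S   >
  [0,3] S/(NP\N)   >
    [0,1] "some" : (S/(NP\N))/S
    [1,3] S   <
      [1,2] "read" : N\NP
      [2,3] "chased" : S\(N\NP)
  [3,4] "saw" : NP\N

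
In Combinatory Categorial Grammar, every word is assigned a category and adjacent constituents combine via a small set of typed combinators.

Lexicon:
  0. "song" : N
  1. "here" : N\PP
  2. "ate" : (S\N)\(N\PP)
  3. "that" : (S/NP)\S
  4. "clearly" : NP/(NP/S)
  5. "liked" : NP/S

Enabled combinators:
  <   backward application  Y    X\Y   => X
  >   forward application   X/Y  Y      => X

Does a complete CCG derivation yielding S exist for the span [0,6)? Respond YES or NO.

YES

[0,6] S   >
  [0,4] S/NP   <
    [0,3] S   <
      [0,1] "song" : N
      [1,3] S\N   <
        [1,2] "here" : N\PP
        [2,3] "ate" : (S\N)\(N\PP)
    [3,4] "that" : (S/NP)\S
  [4,6] NP   >
    [4,5] "clearly" : NP/(NP/S)
    [5,6] "liked" : NP/S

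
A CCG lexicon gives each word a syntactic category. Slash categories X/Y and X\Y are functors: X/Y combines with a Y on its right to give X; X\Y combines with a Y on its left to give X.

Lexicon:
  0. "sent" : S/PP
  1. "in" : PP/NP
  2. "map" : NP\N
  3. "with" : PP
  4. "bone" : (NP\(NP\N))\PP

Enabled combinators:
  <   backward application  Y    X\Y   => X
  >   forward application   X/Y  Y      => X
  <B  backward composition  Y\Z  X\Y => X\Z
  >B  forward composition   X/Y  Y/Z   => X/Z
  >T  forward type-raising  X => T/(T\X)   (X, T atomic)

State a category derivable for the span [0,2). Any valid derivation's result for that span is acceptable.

S/NP

[0,5] S   >
  [0,2] S/NP   >B
    [0,1] "sent" : S/PP
    [1,2] "in" : PP/NP
  [2,5] NP   <
    [2,3] "map" : NP\N
    [3,5] NP\(NP\N)   <
      [3,4] "with" : PP
      [4,5] "bone" : (NP\(NP\N))\PP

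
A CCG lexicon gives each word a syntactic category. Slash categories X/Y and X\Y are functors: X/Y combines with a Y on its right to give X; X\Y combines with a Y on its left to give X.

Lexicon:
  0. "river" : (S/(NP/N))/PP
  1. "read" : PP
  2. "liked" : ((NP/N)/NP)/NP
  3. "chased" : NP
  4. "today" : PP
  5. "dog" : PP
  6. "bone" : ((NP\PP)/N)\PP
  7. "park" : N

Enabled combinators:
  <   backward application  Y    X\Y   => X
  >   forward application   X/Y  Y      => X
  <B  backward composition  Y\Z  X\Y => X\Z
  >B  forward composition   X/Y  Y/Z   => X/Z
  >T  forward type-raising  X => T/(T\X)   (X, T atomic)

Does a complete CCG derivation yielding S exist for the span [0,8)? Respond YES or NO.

YES

[0,8] S   >
  [0,2] S/(NP/N)   >
    [0,1] "river" : (S/(NP/N))/PP
    [1,2] "read" : PP
  [2,8] NP/N   >
    [2,4] (NP/N)/NP   >
      [2,3] "liked" : ((NP/N)/NP)/NP
      [3,4] "chased" : NP
    [4,8] NP   <
      [4,5] "today" : PP
      [5,8] NP\PP   >
        [5,7] (NP\PP)/N   <
          [5,6] "dog" : PP
          [6,7] "bone" : ((NP\PP)/N)\PP
        [7,8] "park" : N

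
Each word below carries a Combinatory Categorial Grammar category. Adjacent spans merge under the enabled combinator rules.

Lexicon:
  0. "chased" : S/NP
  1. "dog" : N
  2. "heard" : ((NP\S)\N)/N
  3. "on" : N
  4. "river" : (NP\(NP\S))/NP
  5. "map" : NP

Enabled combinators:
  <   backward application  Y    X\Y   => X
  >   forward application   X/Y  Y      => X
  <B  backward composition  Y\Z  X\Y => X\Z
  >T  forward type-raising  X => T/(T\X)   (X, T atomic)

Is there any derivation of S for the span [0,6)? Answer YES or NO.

[0,6] S   >
  [0,1] "chased" : S/NP
  [1,6] NP   <
    [1,4] NP\S   <
      [1,2] "dog" : N
      [2,4] (NP\S)\N   >
        [2,3] "heard" : ((NP\S)\N)/N
        [3,4] "on" : N
    [4,6] NP\(NP\S)   >
      [4,5] "river" : (NP\(NP\S))/NP
      [5,6] "map" : NP

YES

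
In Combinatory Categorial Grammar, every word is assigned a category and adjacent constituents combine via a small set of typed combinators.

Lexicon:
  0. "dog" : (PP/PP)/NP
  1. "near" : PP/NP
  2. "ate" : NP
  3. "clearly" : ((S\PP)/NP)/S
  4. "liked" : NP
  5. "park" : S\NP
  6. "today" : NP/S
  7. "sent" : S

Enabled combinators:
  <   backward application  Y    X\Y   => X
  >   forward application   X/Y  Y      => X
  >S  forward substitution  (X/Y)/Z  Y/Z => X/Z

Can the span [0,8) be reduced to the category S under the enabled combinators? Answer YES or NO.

YES

[0,8] S   <
  [0,3] PP   >
    [0,2] PP/NP   >S
      [0,1] "dog" : (PP/PP)/NP
      [1,2] "near" : PP/NP
    [2,3] "ate" : NP
  [3,8] S\PP   >
    [3,6] (S\PP)/NP   >
      [3,4] "clearly" : ((S\PP)/NP)/S
      [4,6] S   <
        [4,5] "liked" : NP
        [5,6] "park" : S\NP
    [6,8] NP   >
      [6,7] "today" : NP/S
      [7,8] "sent" : S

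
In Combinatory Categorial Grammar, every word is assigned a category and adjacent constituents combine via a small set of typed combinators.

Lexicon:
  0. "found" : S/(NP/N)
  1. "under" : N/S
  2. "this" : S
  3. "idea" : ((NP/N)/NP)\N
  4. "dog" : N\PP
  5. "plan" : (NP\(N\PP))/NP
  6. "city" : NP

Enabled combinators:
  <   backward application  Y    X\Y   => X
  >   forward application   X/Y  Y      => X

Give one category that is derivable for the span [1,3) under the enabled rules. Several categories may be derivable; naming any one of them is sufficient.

N

[0,7] S   >
  [0,1] "found" : S/(NP/N)
  [1,7] NP/N   >
    [1,4] (NP/N)/NP   <
      [1,3] N   >
        [1,2] "under" : N/S
        [2,3] "this" : S
      [3,4] "idea" : ((NP/N)/NP)\N
    [4,7] NP   <
      [4,5] "dog" : N\PP
      [5,7] NP\(N\PP)   >
        [5,6] "plan" : (NP\(N\PP))/NP
        [6,7] "city" : NP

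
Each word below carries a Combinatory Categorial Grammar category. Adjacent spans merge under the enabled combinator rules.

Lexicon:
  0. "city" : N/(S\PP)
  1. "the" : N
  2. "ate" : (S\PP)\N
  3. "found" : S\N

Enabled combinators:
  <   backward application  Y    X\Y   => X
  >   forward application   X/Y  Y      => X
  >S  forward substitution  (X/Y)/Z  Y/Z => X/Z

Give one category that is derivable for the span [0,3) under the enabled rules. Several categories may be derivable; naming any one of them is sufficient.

[0,4] S   <
  [0,3] N   >
    [0,1] "city" : N/(S\PP)
    [1,3] S\PP   <
      [1,2] "the" : N
      [2,3] "ate" : (S\PP)\N
  [3,4] "found" : S\N

N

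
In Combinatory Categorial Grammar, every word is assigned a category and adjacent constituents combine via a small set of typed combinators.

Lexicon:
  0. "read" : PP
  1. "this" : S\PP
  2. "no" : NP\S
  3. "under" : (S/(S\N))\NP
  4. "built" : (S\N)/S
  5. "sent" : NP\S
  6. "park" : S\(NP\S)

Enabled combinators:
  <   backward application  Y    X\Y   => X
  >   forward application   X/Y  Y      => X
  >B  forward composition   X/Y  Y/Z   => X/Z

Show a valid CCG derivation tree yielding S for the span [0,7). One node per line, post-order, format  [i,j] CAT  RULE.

[0,7] S   >
  [0,4] S/(S\N)   <
    [0,3] NP   <
      [0,2] S   <
        [0,1] "read" : PP
        [1,2] "this" : S\PP
      [2,3] "no" : NP\S
    [3,4] "under" : (S/(S\N))\NP
  [4,7] S\N   >
    [4,5] "built" : (S\N)/S
    [5,7] S   <
      [5,6] "sent" : NP\S
      [6,7] "park" : S\(NP\S)

[0,1] PP  lex  "read"
[1,2] S\PP  lex  "this"
[0,2] S  <  k=1
[2,3] NP\S  lex  "no"
[0,3] NP  <  k=2
[3,4] (S/(S\N))\NP  lex  "under"
[0,4] S/(S\N)  <  k=3
[4,5] (S\N)/S  lex  "built"
[5,6] NP\S  lex  "sent"
[6,7] S\(NP\S)  lex  "park"
[5,7] S  <  k=6
[4,7] S\N  >  k=5
[0,7] S  >  k=4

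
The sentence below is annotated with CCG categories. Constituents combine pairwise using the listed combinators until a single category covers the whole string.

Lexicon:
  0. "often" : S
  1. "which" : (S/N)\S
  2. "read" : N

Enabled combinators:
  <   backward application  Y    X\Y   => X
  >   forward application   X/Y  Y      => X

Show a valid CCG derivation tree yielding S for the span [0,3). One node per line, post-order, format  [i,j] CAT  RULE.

[0,3] S   >
  [0,2] S/N   <
    [0,1] "often" : S
    [1,2] "which" : (S/N)\S
  [2,3] "read" : N

[0,1] S  lex  "often"
[1,2] (S/N)\S  lex  "which"
[0,2] S/N  <  k=1
[2,3] N  lex  "read"
[0,3] S  >  k=2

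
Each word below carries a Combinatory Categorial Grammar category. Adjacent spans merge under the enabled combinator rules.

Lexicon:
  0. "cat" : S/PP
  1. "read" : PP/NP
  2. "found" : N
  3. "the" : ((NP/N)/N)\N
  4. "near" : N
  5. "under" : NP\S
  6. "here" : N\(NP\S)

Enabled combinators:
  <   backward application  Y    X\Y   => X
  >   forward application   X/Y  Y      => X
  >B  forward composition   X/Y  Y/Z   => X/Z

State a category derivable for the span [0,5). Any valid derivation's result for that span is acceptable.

S/N

[0,7] S   >
  [0,5] S/N   >B
    [0,2] S/NP   >B
      [0,1] "cat" : S/PP
      [1,2] "read" : PP/NP
    [2,5] NP/N   >
      [2,4] (NP/N)/N   <
        [2,3] "found" : N
        [3,4] "the" : ((NP/N)/N)\N
      [4,5] "near" : N
  [5,7] N   <
    [5,6] "under" : NP\S
    [6,7] "here" : N\(NP\S)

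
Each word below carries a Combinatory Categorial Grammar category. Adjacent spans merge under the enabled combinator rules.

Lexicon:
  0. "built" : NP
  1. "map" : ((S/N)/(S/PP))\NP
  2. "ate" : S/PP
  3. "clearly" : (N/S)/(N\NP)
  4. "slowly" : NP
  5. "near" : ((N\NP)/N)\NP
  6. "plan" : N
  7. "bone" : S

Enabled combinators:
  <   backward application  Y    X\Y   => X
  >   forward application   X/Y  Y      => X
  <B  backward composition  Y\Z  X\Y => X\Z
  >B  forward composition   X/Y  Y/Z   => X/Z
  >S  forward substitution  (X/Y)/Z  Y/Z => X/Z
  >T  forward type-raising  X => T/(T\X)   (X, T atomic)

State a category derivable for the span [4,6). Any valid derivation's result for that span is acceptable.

[0,8] S   >
  [0,3] S/N   >
    [0,2] (S/N)/(S/PP)   <
      [0,1] "built" : NP
      [1,2] "map" : ((S/N)/(S/PP))\NP
    [2,3] "ate" : S/PP
  [3,8] N   >
    [3,7] N/S   >
      [3,4] "clearly" : (N/S)/(N\NP)
      [4,7] N\NP   >
        [4,6] (N\NP)/N   <
          [4,5] "slowly" : NP
          [5,6] "near" : ((N\NP)/N)\NP
        [6,7] "plan" : N
    [7,8] "bone" : S

(N\NP)/N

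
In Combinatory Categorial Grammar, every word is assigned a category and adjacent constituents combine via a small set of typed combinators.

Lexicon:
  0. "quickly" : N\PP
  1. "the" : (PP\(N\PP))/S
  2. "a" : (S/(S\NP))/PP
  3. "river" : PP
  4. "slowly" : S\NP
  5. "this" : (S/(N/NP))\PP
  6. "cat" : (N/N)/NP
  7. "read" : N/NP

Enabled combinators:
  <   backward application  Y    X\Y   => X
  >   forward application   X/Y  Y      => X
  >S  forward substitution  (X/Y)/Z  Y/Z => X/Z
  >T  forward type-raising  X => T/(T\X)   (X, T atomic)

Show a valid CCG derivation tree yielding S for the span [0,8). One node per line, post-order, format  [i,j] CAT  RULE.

[0,1] N\PP  lex  "quickly"
[1,2] (PP\(N\PP))/S  lex  "the"
[2,3] (S/(S\NP))/PP  lex  "a"
[3,4] PP  lex  "river"
[2,4] S/(S\NP)  >  k=3
[4,5] S\NP  lex  "slowly"
[2,5] S  >  k=4
[1,5] PP\(N\PP)  >  k=2
[0,5] PP  <  k=1
[5,6] (S/(N/NP))\PP  lex  "this"
[0,6] S/(N/NP)  <  k=5
[6,7] (N/N)/NP  lex  "cat"
[7,8] N/NP  lex  "read"
[6,8] N/NP  >S  k=7
[0,8] S  >  k=6

[0,8] S   >
  [0,6] S/(N/NP)   <
    [0,5] PP   <
      [0,1] "quickly" : N\PP
      [1,5] PP\(N\PP)   >
        [1,2] "the" : (PP\(N\PP))/S
        [2,5] S   >
          [2,4] S/(S\NP)   >
            [2,3] "a" : (S/(S\NP))/PP
            [3,4] "river" : PP
          [4,5] "slowly" : S\NP
    [5,6] "this" : (S/(N/NP))\PP
  [6,8] N/NP   >S
    [6,7] "cat" : (N/N)/NP
    [7,8] "read" : N/NP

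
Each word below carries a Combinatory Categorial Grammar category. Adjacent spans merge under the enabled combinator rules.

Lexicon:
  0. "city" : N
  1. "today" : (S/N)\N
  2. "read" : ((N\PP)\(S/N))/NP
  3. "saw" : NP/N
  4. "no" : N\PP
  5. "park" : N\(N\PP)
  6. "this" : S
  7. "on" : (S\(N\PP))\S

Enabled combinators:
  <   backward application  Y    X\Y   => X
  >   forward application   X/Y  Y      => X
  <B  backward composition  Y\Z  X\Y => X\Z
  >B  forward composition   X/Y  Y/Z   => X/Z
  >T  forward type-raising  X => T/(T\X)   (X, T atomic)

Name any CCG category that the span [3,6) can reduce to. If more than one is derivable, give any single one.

NP

[0,8] S   <
  [0,6] N\PP   <
    [0,2] S/N   <
      [0,1] "city" : N
      [1,2] "today" : (S/N)\N
    [2,6] (N\PP)\(S/N)   >
      [2,3] "read" : ((N\PP)\(S/N))/NP
      [3,6] NP   >
        [3,4] "saw" : NP/N
        [4,6] N   <
          [4,5] "no" : N\PP
          [5,6] "park" : N\(N\PP)
  [6,8] S\(N\PP)   <
    [6,7] "this" : S
    [7,8] "on" : (S\(N\PP))\S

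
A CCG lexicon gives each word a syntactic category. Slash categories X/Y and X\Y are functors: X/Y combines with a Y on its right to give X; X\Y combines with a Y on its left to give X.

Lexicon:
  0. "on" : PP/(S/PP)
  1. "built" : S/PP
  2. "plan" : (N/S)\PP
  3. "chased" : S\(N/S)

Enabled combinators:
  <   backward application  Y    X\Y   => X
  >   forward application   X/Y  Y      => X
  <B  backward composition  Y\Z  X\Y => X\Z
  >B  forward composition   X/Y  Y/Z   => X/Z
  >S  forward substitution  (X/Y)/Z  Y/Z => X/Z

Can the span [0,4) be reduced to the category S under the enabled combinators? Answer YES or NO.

YES

[0,4] S   <
  [0,2] PP   >
    [0,1] "on" : PP/(S/PP)
    [1,2] "built" : S/PP
  [2,4] S\PP   <B
    [2,3] "plan" : (N/S)\PP
    [3,4] "chased" : S\(N/S)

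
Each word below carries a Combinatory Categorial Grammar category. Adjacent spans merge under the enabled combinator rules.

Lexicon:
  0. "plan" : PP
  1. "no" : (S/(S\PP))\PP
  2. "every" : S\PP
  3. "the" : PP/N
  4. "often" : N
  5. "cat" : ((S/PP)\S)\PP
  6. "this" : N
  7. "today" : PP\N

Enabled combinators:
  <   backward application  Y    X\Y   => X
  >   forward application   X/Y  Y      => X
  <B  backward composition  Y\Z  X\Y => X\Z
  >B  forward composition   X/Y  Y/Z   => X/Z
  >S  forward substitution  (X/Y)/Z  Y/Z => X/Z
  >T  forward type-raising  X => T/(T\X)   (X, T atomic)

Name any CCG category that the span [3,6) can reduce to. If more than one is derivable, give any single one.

[0,8] S   >
  [0,6] S/PP   <
    [0,3] S   >
      [0,2] S/(S\PP)   <
        [0,1] "plan" : PP
        [1,2] "no" : (S/(S\PP))\PP
      [2,3] "every" : S\PP
    [3,6] (S/PP)\S   <
      [3,5] PP   >
        [3,4] "the" : PP/N
        [4,5] "often" : N
      [5,6] "cat" : ((S/PP)\S)\PP
  [6,8] PP   <
    [6,7] "this" : N
    [7,8] "today" : PP\N

(S/PP)\S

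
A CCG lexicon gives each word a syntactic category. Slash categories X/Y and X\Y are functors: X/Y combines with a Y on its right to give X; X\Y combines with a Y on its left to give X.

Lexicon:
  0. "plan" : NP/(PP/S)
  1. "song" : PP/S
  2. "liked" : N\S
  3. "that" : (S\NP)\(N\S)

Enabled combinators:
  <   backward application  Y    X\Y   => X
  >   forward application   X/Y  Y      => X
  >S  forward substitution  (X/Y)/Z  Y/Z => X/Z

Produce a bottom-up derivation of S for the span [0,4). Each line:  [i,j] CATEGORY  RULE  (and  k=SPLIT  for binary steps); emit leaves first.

[0,1] NP/(PP/S)  lex  "plan"
[1,2] PP/S  lex  "song"
[0,2] NP  >  k=1
[2,3] N\S  lex  "liked"
[3,4] (S\NP)\(N\S)  lex  "that"
[2,4] S\NP  <  k=3
[0,4] S  <  k=2

[0,4] S   <
  [0,2] NP   >
    [0,1] "plan" : NP/(PP/S)
    [1,2] "song" : PP/S
  [2,4] S\NP   <
    [2,3] "liked" : N\S
    [3,4] "that" : (S\NP)\(N\S)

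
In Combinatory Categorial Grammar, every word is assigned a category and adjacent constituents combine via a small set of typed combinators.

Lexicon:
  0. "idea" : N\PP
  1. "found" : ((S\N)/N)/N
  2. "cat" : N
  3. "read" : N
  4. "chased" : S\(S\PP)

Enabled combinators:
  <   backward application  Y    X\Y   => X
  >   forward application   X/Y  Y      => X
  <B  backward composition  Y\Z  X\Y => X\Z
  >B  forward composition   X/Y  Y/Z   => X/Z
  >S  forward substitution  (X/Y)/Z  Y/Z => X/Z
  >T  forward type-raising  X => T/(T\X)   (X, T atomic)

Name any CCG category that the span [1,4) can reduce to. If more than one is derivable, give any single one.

[0,5] S   <
  [0,4] S\PP   <B
    [0,1] "idea" : N\PP
    [1,4] S\N   >
      [1,3] (S\N)/N   >
        [1,2] "found" : ((S\N)/N)/N
        [2,3] "cat" : N
      [3,4] "read" : N
  [4,5] "chased" : S\(S\PP)

S\N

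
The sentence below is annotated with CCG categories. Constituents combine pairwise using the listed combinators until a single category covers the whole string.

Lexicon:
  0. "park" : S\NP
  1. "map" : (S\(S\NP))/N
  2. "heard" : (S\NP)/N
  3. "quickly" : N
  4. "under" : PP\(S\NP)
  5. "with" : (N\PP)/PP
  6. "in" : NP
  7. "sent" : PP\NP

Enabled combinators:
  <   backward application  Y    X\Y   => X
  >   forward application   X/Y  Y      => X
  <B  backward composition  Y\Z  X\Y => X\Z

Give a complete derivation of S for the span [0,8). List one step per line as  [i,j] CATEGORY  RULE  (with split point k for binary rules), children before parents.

[0,1] S\NP  lex  "park"
[1,2] (S\(S\NP))/N  lex  "map"
[2,3] (S\NP)/N  lex  "heard"
[3,4] N  lex  "quickly"
[2,4] S\NP  >  k=3
[4,5] PP\(S\NP)  lex  "under"
[2,5] PP  <  k=4
[5,6] (N\PP)/PP  lex  "with"
[6,7] NP  lex  "in"
[7,8] PP\NP  lex  "sent"
[6,8] PP  <  k=7
[5,8] N\PP  >  k=6
[2,8] N  <  k=5
[1,8] S\(S\NP)  >  k=2
[0,8] S  <  k=1

[0,8] S   <
  [0,1] "park" : S\NP
  [1,8] S\(S\NP)   >
    [1,2] "map" : (S\(S\NP))/N
    [2,8] N   <
      [2,5] PP   <
        [2,4] S\NP   >
          [2,3] "heard" : (S\NP)/N
          [3,4] "quickly" : N
        [4,5] "under" : PP\(S\NP)
      [5,8] N\PP   >
        [5,6] "with" : (N\PP)/PP
        [6,8] PP   <
          [6,7] "in" : NP
          [7,8] "sent" : PP\NP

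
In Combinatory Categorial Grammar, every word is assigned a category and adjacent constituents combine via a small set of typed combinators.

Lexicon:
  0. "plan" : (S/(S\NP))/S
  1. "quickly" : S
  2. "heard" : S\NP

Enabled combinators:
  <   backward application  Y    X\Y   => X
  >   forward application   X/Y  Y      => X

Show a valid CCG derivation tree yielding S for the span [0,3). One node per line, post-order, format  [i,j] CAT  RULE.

[0,1] (S/(S\NP))/S  lex  "plan"
[1,2] S  lex  "quickly"
[0,2] S/(S\NP)  >  k=1
[2,3] S\NP  lex  "heard"
[0,3] S  >  k=2

[0,3] S   >
  [0,2] S/(S\NP)   >
    [0,1] "plan" : (S/(S\NP))/S
    [1,2] "quickly" : S
  [2,3] "heard" : S\NP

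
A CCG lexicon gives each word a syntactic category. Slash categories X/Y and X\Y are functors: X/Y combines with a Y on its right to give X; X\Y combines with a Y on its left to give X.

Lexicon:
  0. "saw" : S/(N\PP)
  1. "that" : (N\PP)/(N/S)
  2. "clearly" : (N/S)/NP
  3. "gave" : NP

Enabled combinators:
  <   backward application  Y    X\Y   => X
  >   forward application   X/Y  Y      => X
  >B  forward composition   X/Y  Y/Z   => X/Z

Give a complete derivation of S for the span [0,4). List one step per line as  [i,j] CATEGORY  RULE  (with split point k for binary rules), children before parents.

[0,4] S   >
  [0,1] "saw" : S/(N\PP)
  [1,4] N\PP   >
    [1,2] "that" : (N\PP)/(N/S)
    [2,4] N/S   >
      [2,3] "clearly" : (N/S)/NP
      [3,4] "gave" : NP

[0,1] S/(N\PP)  lex  "saw"
[1,2] (N\PP)/(N/S)  lex  "that"
[2,3] (N/S)/NP  lex  "clearly"
[3,4] NP  lex  "gave"
[2,4] N/S  >  k=3
[1,4] N\PP  >  k=2
[0,4] S  >  k=1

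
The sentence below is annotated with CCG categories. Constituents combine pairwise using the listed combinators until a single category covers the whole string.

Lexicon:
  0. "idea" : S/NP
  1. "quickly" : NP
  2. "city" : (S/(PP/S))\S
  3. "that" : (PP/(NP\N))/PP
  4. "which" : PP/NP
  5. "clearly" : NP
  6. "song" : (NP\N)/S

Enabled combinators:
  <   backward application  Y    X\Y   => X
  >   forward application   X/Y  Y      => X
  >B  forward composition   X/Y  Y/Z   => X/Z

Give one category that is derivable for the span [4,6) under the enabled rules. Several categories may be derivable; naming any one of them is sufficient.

PP

[0,7] S   >
  [0,3] S/(PP/S)   <
    [0,2] S   >
      [0,1] "idea" : S/NP
      [1,2] "quickly" : NP
    [2,3] "city" : (S/(PP/S))\S
  [3,7] PP/S   >B
    [3,6] PP/(NP\N)   >
      [3,4] "that" : (PP/(NP\N))/PP
      [4,6] PP   >
        [4,5] "which" : PP/NP
        [5,6] "clearly" : NP
    [6,7] "song" : (NP\N)/S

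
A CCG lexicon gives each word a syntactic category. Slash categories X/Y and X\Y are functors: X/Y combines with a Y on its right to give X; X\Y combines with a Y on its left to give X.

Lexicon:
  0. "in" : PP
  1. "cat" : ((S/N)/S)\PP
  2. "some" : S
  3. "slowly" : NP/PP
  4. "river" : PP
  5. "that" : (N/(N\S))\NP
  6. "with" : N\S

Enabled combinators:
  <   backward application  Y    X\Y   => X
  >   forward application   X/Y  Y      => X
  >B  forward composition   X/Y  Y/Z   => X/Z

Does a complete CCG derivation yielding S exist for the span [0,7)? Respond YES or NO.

YES

[0,7] S   >
  [0,3] S/N   >
    [0,2] (S/N)/S   <
      [0,1] "in" : PP
      [1,2] "cat" : ((S/N)/S)\PP
    [2,3] "some" : S
  [3,7] N   >
    [3,6] N/(N\S)   <
      [3,5] NP   >
        [3,4] "slowly" : NP/PP
        [4,5] "river" : PP
      [5,6] "that" : (N/(N\S))\NP
    [6,7] "with" : N\S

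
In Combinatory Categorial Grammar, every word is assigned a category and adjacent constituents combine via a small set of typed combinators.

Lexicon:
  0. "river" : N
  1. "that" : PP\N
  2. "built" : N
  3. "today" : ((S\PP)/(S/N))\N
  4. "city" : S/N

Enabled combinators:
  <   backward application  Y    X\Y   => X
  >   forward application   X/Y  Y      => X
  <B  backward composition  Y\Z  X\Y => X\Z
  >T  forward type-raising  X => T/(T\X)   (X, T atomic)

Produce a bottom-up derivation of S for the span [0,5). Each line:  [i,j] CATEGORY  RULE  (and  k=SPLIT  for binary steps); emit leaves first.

[0,1] N  lex  "river"
[1,2] PP\N  lex  "that"
[0,2] PP  <  k=1
[2,3] N  lex  "built"
[3,4] ((S\PP)/(S/N))\N  lex  "today"
[2,4] (S\PP)/(S/N)  <  k=3
[4,5] S/N  lex  "city"
[2,5] S\PP  >  k=4
[0,5] S  <  k=2

[0,5] S   <
  [0,2] PP   <
    [0,1] "river" : N
    [1,2] "that" : PP\N
  [2,5] S\PP   >
    [2,4] (S\PP)/(S/N)   <
      [2,3] "built" : N
      [3,4] "today" : ((S\PP)/(S/N))\N
    [4,5] "city" : S/N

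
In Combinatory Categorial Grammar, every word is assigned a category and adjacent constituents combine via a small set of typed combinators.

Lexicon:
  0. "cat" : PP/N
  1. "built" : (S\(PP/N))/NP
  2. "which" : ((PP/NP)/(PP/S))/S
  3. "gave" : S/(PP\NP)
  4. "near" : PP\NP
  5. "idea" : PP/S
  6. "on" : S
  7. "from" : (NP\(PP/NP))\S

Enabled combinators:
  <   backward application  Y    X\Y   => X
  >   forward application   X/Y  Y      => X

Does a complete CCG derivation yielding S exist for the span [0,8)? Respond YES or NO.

YES

[0,8] S   <
  [0,1] "cat" : PP/N
  [1,8] S\(PP/N)   >
    [1,2] "built" : (S\(PP/N))/NP
    [2,8] NP   <
      [2,6] PP/NP   >
        [2,5] (PP/NP)/(PP/S)   >
          [2,3] "which" : ((PP/NP)/(PP/S))/S
          [3,5] S   >
            [3,4] "gave" : S/(PP\NP)
            [4,5] "near" : PP\NP
        [5,6] "idea" : PP/S
      [6,8] NP\(PP/NP)   <
        [6,7] "on" : S
        [7,8] "from" : (NP\(PP/NP))\S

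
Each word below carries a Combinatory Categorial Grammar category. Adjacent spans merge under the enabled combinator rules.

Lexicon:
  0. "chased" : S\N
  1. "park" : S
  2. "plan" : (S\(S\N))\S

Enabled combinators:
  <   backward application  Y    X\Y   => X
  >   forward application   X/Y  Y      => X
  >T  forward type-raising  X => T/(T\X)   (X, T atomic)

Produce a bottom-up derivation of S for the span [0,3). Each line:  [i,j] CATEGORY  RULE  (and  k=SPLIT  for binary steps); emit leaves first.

[0,1] S\N  lex  "chased"
[1,2] S  lex  "park"
[2,3] (S\(S\N))\S  lex  "plan"
[1,3] S\(S\N)  <  k=2
[0,3] S  <  k=1

[0,3] S   <
  [0,1] "chased" : S\N
  [1,3] S\(S\N)   <
    [1,2] "park" : S
    [2,3] "plan" : (S\(S\N))\S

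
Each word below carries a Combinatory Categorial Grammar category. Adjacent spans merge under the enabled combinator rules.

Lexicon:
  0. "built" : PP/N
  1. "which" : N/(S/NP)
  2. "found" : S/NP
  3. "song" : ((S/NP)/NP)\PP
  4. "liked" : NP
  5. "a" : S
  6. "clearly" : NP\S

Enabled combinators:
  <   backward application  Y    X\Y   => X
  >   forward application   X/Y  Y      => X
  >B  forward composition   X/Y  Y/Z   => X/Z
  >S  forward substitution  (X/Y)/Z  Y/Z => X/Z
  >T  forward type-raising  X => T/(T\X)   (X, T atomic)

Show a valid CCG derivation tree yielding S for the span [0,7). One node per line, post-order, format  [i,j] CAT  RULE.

[0,7] S   >
  [0,5] S/NP   >
    [0,4] (S/NP)/NP   <
      [0,3] PP   >
        [0,1] "built" : PP/N
        [1,3] N   >
          [1,2] "which" : N/(S/NP)
          [2,3] "found" : S/NP
      [3,4] "song" : ((S/NP)/NP)\PP
    [4,5] "liked" : NP
  [5,7] NP   <
    [5,6] "a" : S
    [6,7] "clearly" : NP\S

[0,1] PP/N  lex  "built"
[1,2] N/(S/NP)  lex  "which"
[2,3] S/NP  lex  "found"
[1,3] N  >  k=2
[0,3] PP  >  k=1
[3,4] ((S/NP)/NP)\PP  lex  "song"
[0,4] (S/NP)/NP  <  k=3
[4,5] NP  lex  "liked"
[0,5] S/NP  >  k=4
[5,6] S  lex  "a"
[6,7] NP\S  lex  "clearly"
[5,7] NP  <  k=6
[0,7] S  >  k=5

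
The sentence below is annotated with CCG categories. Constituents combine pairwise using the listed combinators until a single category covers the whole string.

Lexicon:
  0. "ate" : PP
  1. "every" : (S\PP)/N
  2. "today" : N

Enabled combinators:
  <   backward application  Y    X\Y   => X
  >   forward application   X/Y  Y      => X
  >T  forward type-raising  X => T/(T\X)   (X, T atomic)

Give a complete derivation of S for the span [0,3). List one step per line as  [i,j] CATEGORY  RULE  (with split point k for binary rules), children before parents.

[0,3] S   <
  [0,1] "ate" : PP
  [1,3] S\PP   >
    [1,2] "every" : (S\PP)/N
    [2,3] "today" : N

[0,1] PP  lex  "ate"
[1,2] (S\PP)/N  lex  "every"
[2,3] N  lex  "today"
[1,3] S\PP  >  k=2
[0,3] S  <  k=1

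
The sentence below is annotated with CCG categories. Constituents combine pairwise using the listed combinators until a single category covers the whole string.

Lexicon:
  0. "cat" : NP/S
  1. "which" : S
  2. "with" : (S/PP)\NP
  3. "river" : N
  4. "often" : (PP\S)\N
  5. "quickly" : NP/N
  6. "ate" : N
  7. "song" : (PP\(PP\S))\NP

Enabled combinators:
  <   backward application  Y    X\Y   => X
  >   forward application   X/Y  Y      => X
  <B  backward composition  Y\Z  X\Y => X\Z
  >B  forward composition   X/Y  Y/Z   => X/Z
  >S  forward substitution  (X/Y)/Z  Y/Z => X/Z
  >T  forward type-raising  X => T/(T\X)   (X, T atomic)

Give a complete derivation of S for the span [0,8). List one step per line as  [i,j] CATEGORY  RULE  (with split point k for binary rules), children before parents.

[0,8] S   >
  [0,3] S/PP   <
    [0,2] NP   >
      [0,1] "cat" : NP/S
      [1,2] "which" : S
    [2,3] "with" : (S/PP)\NP
  [3,8] PP   <
    [3,5] PP\S   <
      [3,4] "river" : N
      [4,5] "often" : (PP\S)\N
    [5,8] PP\(PP\S)   <
      [5,7] NP   >
        [5,6] "quickly" : NP/N
        [6,7] "ate" : N
      [7,8] "song" : (PP\(PP\S))\NP

[0,1] NP/S  lex  "cat"
[1,2] S  lex  "which"
[0,2] NP  >  k=1
[2,3] (S/PP)\NP  lex  "with"
[0,3] S/PP  <  k=2
[3,4] N  lex  "river"
[4,5] (PP\S)\N  lex  "often"
[3,5] PP\S  <  k=4
[5,6] NP/N  lex  "quickly"
[6,7] N  lex  "ate"
[5,7] NP  >  k=6
[7,8] (PP\(PP\S))\NP  lex  "song"
[5,8] PP\(PP\S)  <  k=7
[3,8] PP  <  k=5
[0,8] S  >  k=3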